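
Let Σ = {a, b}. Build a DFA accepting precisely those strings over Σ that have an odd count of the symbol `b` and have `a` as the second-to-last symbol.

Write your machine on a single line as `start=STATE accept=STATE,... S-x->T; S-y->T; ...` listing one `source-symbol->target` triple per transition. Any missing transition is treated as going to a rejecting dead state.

start=S0; accept=S3,S5; S0-a->S1; S0-b->S2; S1-a->S1; S1-b->S3; S2-a->S4; S2-b->S0; S3-a->S4; S3-b->S0; S4-a->S5; S4-b->S0; S5-a->S5; S5-b->S0

Handle the two conditions separately and then intersect. One (2 states) tracks the count of `b`s modulo 2; the other (7 states) tracks the last 2 symbols read. Each combined state is a pair, one component from each; accept when both components accept. Minimizing collapses redundant product states.
6 states suffice.
        a   b  
>  S0   S1  S2 
   S1   S1  S3 
   S2   S4  S0 
 * S3   S4  S0 
   S4   S5  S0 
 * S5   S5  S0 
(> = start, * = accepting)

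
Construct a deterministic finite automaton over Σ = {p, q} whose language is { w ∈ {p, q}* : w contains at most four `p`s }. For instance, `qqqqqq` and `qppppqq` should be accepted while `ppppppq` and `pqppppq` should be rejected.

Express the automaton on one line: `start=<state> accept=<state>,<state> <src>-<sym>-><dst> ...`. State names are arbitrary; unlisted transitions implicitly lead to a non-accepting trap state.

Only the number of `p`s matters, and only up to 5. Make a chain S0 → S1 → S2 → S3 → S4 → S5 advanced by each `p` (with S5 absorbing); every other symbol self-loops. The accepting set is {S0, S1, S2, S3, S4}.
        p   q  
>* S0   S1  S0 
 * S1   S2  S1 
 * S2   S3  S2 
 * S3   S4  S3 
 * S4   S5  S4 
   S5   S5  S5 
(> = start, * = accepting)

start=S0 accept=S0,S1,S2,S3,S4 S0-p->S1 S0-q->S0 S1-p->S2 S1-q->S1 S2-p->S3 S2-q->S2 S3-p->S4 S3-q->S3 S4-p->S5 S4-q->S4 S5-p->S5 S5-q->S5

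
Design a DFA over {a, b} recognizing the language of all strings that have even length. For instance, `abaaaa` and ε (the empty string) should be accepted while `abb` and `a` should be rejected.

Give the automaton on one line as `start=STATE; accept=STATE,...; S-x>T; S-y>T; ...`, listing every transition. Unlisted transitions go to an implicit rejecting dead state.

start=S0; accept=S0; S0-a>S1; S0-b>S1; S1-a>S0; S1-b>S0

Count input length modulo 2: every symbol advances one step around the cycle S0 → S1 → S0. Accept at S0.
A 2-state machine:
        a   b  
>* S0   S1  S1 
   S1   S0  S0 
(> = start, * = accepting)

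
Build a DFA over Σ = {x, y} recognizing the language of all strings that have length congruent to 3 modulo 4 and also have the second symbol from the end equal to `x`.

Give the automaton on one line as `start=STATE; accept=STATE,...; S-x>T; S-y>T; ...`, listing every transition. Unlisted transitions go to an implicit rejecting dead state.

Handle the two conditions separately and then intersect. One (4 states) tracks the input length modulo 4; the other (7 states) tracks the last 2 symbols read. Each combined state is a pair, one component from each; accept when both components accept.
With 19 states:
          x    y  
>  q0     q1   q2 
   q1     q3   q4 
   q2     q5   q6 
   q3     q7   q8 
   q4     q9  q10 
   q5     q7   q8 
   q6     q9  q10 
 * q7    q11  q12 
 * q8    q13  q14 
   q9    q11  q12 
   q10   q13  q14 
   q11   q15  q16 
   q12   q17  q18 
   q13   q15  q16 
   q14   q17  q18 
   q15    q3   q4 
   q16    q5   q6 
   q17    q3   q4 
   q18    q5   q6 
(> = start, * = accepting)

start=q0; accept=q7,q8; q0-x>q1; q0-y>q2; q1-x>q3; q1-y>q4; q2-x>q5; q2-y>q6; q3-x>q7; q3-y>q8; q4-x>q9; q4-y>q10; q5-x>q7; q5-y>q8; q6-x>q9; q6-y>q10; q7-x>q11; q7-y>q12; q8-x>q13; q8-y>q14; q9-x>q11; q9-y>q12; q10-x>q13; q10-y>q14; q11-x>q15; q11-y>q16; q12-x>q17; q12-y>q18; q13-x>q15; q13-y>q16; q14-x>q17; q14-y>q18; q15-x>q3; q15-y>q4; q16-x>q5; q16-y>q6; q17-x>q3; q17-y>q4; q18-x>q5; q18-y>q6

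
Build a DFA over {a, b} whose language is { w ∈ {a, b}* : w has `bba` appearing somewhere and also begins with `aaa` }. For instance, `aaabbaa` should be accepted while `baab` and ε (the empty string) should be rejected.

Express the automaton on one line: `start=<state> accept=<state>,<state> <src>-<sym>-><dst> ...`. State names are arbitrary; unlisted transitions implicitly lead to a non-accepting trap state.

start=q0 accept=q10 q0-a->q1 q0-b->q2 q1-a->q3 q1-b->q2 q2-a->q4 q2-b->q5 q3-a->q6 q3-b->q2 q4-a->q4 q4-b->q2 q5-a->q7 q5-b->q5 q6-a->q6 q6-b->q8 q7-a->q7 q7-b->q7 q8-a->q6 q8-b->q9 q9-a->q10 q9-b->q9 q10-a->q10 q10-b->q10

Build one automaton per condition and run them in lockstep. One (4 states) tracks whether and how much of `bba` has been seen; the other (5 states) tracks whether the input so far still matches the prefix `aaa`. Each combined state is a pair, one component from each; accept when both components accept.
          a    b  
>  q0     q1   q2 
   q1     q3   q2 
   q2     q4   q5 
   q3     q6   q2 
   q4     q4   q2 
   q5     q7   q5 
   q6     q6   q8 
   q7     q7   q7 
   q8     q6   q9 
   q9    q10   q9 
 * q10   q10  q10 
(> = start, * = accepting)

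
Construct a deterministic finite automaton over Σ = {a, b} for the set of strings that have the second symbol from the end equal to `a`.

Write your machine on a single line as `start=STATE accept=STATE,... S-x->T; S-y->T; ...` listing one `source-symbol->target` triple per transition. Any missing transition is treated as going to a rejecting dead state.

Because acceptance depends on a position counted from the end, the machine has to buffer the most recent 2 symbols. Make each state the string of the last up-to-2 symbols read; on input `x` shift the window left and append `x`. Accept when the buffered window has length 2 and begins with `a`.
        a   b  
>  q0   q1  q2 
   q1   q3  q4 
   q2   q5  q6 
 * q3   q3  q4 
 * q4   q5  q6 
   q5   q3  q4 
   q6   q5  q6 
(> = start, * = accepting)

start=q0; accept=q3,q4; q0-a->q1; q0-b->q2; q1-a->q3; q1-b->q4; q2-a->q5; q2-b->q6; q3-a->q3; q3-b->q4; q4-a->q5; q4-b->q6; q5-a->q3; q5-b->q4; q6-a->q5; q6-b->q6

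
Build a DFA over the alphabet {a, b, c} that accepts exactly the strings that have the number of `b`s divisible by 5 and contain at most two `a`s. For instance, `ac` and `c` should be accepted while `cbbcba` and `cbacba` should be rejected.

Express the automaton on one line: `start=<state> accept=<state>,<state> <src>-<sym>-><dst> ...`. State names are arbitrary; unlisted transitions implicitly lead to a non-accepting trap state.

Run two small machines in parallel and take their product. The first has 5 states tracking the count of `b`s modulo 5; the second has 4 states tracking the count of `a`s, saturating at 3. A product state is a pair (one from each), accepting exactly when both do. Equivalent product states are then merged.
          a    b    c  
>* q0     q1   q2   q0 
 * q1     q3   q4   q1 
   q2     q4   q5   q2 
 * q3     q6   q7   q3 
   q4     q7   q8   q4 
   q5     q8   q9   q5 
   q6     q6   q6   q6 
   q7     q6  q10   q7 
   q8    q10  q11   q8 
   q9    q11  q12   q9 
   q10    q6  q13  q10 
   q11   q13  q14  q11 
   q12   q14   q0  q12 
   q13    q6  q15  q13 
   q14   q15   q1  q14 
   q15    q6   q3  q15 
(> = start, * = accepting)

start=q0 accept=q0,q1,q3 q0-a->q1 q0-b->q2 q0-c->q0 q1-a->q3 q1-b->q4 q1-c->q1 q2-a->q4 q2-b->q5 q2-c->q2 q3-a->q6 q3-b->q7 q3-c->q3 q4-a->q7 q4-b->q8 q4-c->q4 q5-a->q8 q5-b->q9 q5-c->q5 q6-a->q6 q6-b->q6 q6-c->q6 q7-a->q6 q7-b->q10 q7-c->q7 q8-a->q10 q8-b->q11 q8-c->q8 q9-a->q11 q9-b->q12 q9-c->q9 q10-a->q6 q10-b->q13 q10-c->q10 q11-a->q13 q11-b->q14 q11-c->q11 q12-a->q14 q12-b->q0 q12-c->q12 q13-a->q6 q13-b->q15 q13-c->q13 q14-a->q15 q14-b->q1 q14-c->q14 q15-a->q6 q15-b->q3 q15-c->q15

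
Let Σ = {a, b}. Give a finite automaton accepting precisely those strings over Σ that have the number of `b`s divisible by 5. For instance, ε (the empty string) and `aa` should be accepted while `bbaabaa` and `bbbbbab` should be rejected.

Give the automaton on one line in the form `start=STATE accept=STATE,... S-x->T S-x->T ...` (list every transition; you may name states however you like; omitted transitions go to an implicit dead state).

The only thing that matters is how many `b`s have appeared, reduced mod 5. Use one state per residue: q0 for 0, …, q4 for 4. Reading `b` moves to the next residue; anything else stays put. q0 is accepting.
5 states suffice.
        a   b  
>* q0   q0  q1 
   q1   q1  q2 
   q2   q2  q3 
   q3   q3  q4 
   q4   q4  q0 
(> = start, * = accepting)

start=q0 accept=q0 q0-a->q0 q0-b->q1 q1-a->q1 q1-b->q2 q2-a->q2 q2-b->q3 q3-a->q3 q3-b->q4 q4-a->q4 q4-b->q0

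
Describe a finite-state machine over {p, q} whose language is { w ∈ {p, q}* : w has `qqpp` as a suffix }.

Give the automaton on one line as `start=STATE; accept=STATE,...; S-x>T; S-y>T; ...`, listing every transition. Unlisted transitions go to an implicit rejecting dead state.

start=S0; accept=S4; S0-p>S0; S0-q>S1; S1-p>S0; S1-q>S2; S2-p>S3; S2-q>S2; S3-p>S4; S3-q>S1; S4-p>S0; S4-q>S1

Remember how much of `qqpp` the current input suffix matches. State S0 means no match yet; S1 means the last symbol is `q`; S2 means the last 2 symbols are `qq`; S3 means the last 3 symbols are `qqp`; S4 means the last 4 symbols are `qqpp`. Only S4 accepts. On a mismatch, fall back to the longest proper suffix that is still a prefix of `qqpp`.
With 5 states:
        p   q  
>  S0   S0  S1 
   S1   S0  S2 
   S2   S3  S2 
   S3   S4  S1 
 * S4   S0  S1 
(> = start, * = accepting)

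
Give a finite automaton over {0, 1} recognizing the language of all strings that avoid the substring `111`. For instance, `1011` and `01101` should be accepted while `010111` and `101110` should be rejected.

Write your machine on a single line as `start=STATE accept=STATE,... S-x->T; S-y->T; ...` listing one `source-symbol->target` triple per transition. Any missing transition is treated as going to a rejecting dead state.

Track partial matches of the forbidden pattern `111`. State D is a dead state reached once `111` has occurred; every other state accepts. A means no part of `111` is currently matched.
       0  1 
>* A   A  B 
 * B   A  C 
 * C   A  D 
   D   D  D 
(> = start, * = accepting)

start=A; accept=A,B,C; A-0->A; A-1->B; B-0->A; B-1->C; C-0->A; C-1->D; D-0->D; D-1->D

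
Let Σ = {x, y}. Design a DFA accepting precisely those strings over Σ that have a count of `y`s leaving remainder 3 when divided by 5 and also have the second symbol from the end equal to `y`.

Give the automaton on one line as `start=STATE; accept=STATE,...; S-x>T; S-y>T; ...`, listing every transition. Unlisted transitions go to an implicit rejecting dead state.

Run two small machines in parallel and take their product. One (5 states) tracks the count of `y`s modulo 5; the other (7 states) tracks the last 2 symbols read. Each combined state is a pair, one component from each; accept when both components accept. After merging equivalent states the machine shrinks.
A 9-state machine:
        x   y  
>  S0   S0  S1 
   S1   S1  S2 
   S2   S3  S4 
   S3   S3  S5 
 * S4   S6  S7 
   S5   S6  S7 
 * S6   S8  S7 
   S7   S7  S0 
   S8   S8  S7 
(> = start, * = accepting)

start=S0; accept=S4,S6; S0-x>S0; S0-y>S1; S1-x>S1; S1-y>S2; S2-x>S3; S2-y>S4; S3-x>S3; S3-y>S5; S4-x>S6; S4-y>S7; S5-x>S6; S5-y>S7; S6-x>S8; S6-y>S7; S7-x>S7; S7-y>S0; S8-x>S8; S8-y>S7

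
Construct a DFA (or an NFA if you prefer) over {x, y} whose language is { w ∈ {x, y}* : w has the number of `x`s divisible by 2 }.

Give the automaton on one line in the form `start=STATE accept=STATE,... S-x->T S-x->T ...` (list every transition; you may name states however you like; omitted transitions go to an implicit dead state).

The only thing that matters is how many `x`s have appeared, reduced mod 2. Use one state per residue: A for 0, …, B for 1. Reading `x` moves to the next residue; anything else stays put. A is accepting.
2 states suffice.
       x  y 
>* A   B  A 
   B   A  B 
(> = start, * = accepting)

start=A accept=A A-x->B A-y->A B-x->A B-y->B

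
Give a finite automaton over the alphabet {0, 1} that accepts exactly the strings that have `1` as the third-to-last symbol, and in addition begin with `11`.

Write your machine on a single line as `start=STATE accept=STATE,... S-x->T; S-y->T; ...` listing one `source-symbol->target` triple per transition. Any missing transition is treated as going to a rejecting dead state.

Build one automaton per condition and run them in lockstep. The first has 15 states tracking the last 3 symbols read; the second has 4 states tracking whether the input so far still matches the prefix `11`. A product state is a pair (one from each), accepting exactly when both do.
          0    1  
>  q0     q1   q2 
   q1     q3   q4 
   q2     q5   q6 
   q3     q7   q8 
   q4     q9  q10 
   q5    q11  q12 
   q6    q13  q14 
   q7     q7   q8 
   q8     q9  q10 
   q9    q11  q12 
   q10   q15  q16 
   q11    q7   q8 
   q12    q9  q10 
 * q13   q17  q18 
 * q14   q13  q14 
   q15   q11  q12 
   q16   q15  q16 
 * q17   q19  q20 
 * q18   q21  q22 
   q19   q19  q20 
   q20   q21  q22 
   q21   q17  q18 
   q22   q13  q14 
(> = start, * = accepting)

start=q0; accept=q13,q14,q17,q18; q0-0->q1; q0-1->q2; q1-0->q3; q1-1->q4; q2-0->q5; q2-1->q6; q3-0->q7; q3-1->q8; q4-0->q9; q4-1->q10; q5-0->q11; q5-1->q12; q6-0->q13; q6-1->q14; q7-0->q7; q7-1->q8; q8-0->q9; q8-1->q10; q9-0->q11; q9-1->q12; q10-0->q15; q10-1->q16; q11-0->q7; q11-1->q8; q12-0->q9; q12-1->q10; q13-0->q17; q13-1->q18; q14-0->q13; q14-1->q14; q15-0->q11; q15-1->q12; q16-0->q15; q16-1->q16; q17-0->q19; q17-1->q20; q18-0->q21; q18-1->q22; q19-0->q19; q19-1->q20; q20-0->q21; q20-1->q22; q21-0->q17; q21-1->q18; q22-0->q13; q22-1->q14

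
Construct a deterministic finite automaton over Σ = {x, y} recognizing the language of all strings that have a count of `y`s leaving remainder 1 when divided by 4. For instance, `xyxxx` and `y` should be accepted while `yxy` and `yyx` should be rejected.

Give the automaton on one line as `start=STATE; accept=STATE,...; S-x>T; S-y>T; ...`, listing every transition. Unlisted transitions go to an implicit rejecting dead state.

start=S0; accept=S1; S0-x>S0; S0-y>S1; S1-x>S1; S1-y>S2; S2-x>S2; S2-y>S3; S3-x>S3; S3-y>S0

The only thing that matters is how many `y`s have appeared, reduced mod 4. Use one state per residue: S0 for 0, …, S3 for 3. Reading `y` moves to the next residue; anything else stays put. S1 is accepting.
4 states suffice.
        x   y  
>  S0   S0  S1 
 * S1   S1  S2 
   S2   S2  S3 
   S3   S3  S0 
(> = start, * = accepting)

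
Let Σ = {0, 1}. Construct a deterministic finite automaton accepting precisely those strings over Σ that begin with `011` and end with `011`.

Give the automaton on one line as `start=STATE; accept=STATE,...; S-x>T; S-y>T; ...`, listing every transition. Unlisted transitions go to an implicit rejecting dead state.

start=q0; accept=q4; q0-0>q1; q0-1>q2; q1-0>q2; q1-1>q3; q2-0>q2; q2-1>q2; q3-0>q2; q3-1>q4; q4-0>q5; q4-1>q6; q5-0>q5; q5-1>q7; q6-0>q5; q6-1>q6; q7-0>q5; q7-1>q4

Handle the two conditions separately and then intersect. The first has 5 states tracking whether the input so far still matches the prefix `011`; the second has 4 states tracking how much of the suffix `011` has currently been matched. A product state is a pair (one from each), accepting exactly when both do. Minimizing collapses redundant product states.
        0   1  
>  q0   q1  q2 
   q1   q2  q3 
   q2   q2  q2 
   q3   q2  q4 
 * q4   q5  q6 
   q5   q5  q7 
   q6   q5  q6 
   q7   q5  q4 
(> = start, * = accepting)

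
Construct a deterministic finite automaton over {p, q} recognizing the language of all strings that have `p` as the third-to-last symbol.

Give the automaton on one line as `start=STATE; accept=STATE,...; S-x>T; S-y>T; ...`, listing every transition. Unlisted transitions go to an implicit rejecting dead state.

A DFA must remember the last 3 symbols (since which symbol is third-to-last isn't known until the input ends). Use one state per possible window of the last ≤3 symbols; accept from those whose window starts with `p`.
          p    q  
>  S0     S1   S2 
   S1     S3   S4 
   S2     S5   S6 
   S3     S7   S8 
   S4     S9  S10 
   S5    S11  S12 
   S6    S13  S14 
 * S7     S7   S8 
 * S8     S9  S10 
 * S9    S11  S12 
 * S10   S13  S14 
   S11    S7   S8 
   S12    S9  S10 
   S13   S11  S12 
   S14   S13  S14 
(> = start, * = accepting)

start=S0; accept=S7,S8,S9,S10; S0-p>S1; S0-q>S2; S1-p>S3; S1-q>S4; S2-p>S5; S2-q>S6; S3-p>S7; S3-q>S8; S4-p>S9; S4-q>S10; S5-p>S11; S5-q>S12; S6-p>S13; S6-q>S14; S7-p>S7; S7-q>S8; S8-p>S9; S8-q>S10; S9-p>S11; S9-q>S12; S10-p>S13; S10-q>S14; S11-p>S7; S11-q>S8; S12-p>S9; S12-q>S10; S13-p>S11; S13-q>S12; S14-p>S13; S14-q>S14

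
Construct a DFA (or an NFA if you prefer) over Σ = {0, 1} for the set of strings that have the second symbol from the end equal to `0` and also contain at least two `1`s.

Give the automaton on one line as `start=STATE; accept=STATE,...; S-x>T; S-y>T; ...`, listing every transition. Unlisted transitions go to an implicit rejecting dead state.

start=q0; accept=q4,q6; q0-0>q0; q0-1>q1; q1-0>q2; q1-1>q3; q2-0>q2; q2-1>q4; q3-0>q5; q3-1>q3; q4-0>q5; q4-1>q3; q5-0>q6; q5-1>q4; q6-0>q6; q6-1>q4

Build one automaton per condition and run them in lockstep. The first has 7 states tracking the last 2 symbols read; the second has 4 states tracking the count of `1`s, saturating at 3. A product state is a pair (one from each), accepting exactly when both do. After merging equivalent states the machine shrinks.
7 states suffice.
        0   1  
>  q0   q0  q1 
   q1   q2  q3 
   q2   q2  q4 
   q3   q5  q3 
 * q4   q5  q3 
   q5   q6  q4 
 * q6   q6  q4 
(> = start, * = accepting)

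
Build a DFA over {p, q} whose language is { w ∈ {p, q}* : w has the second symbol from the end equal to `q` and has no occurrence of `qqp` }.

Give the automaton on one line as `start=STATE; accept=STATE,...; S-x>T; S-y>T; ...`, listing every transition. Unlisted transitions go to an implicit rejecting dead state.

start=A; accept=C,D; A-p>A; A-q>B; B-p>C; B-q>D; C-p>A; C-q>B; D-p>E; D-q>D; E-p>E; E-q>E

Handle the two conditions separately and then intersect. The first has 7 states tracking the last 2 symbols read; the second has 4 states tracking partial matches of the forbidden pattern `qqp`. A product state is a pair (one from each), accepting exactly when both do. After merging equivalent states the machine shrinks.
With 5 states:
       p  q 
>  A   A  B 
   B   C  D 
 * C   A  B 
 * D   E  D 
   E   E  E 
(> = start, * = accepting)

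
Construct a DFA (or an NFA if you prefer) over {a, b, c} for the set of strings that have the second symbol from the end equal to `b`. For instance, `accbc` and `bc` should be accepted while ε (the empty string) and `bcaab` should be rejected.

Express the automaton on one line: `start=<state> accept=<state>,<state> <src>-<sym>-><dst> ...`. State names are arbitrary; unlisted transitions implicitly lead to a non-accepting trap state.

start=s0 accept=s7,s8,s9 s0-a->s1 s0-b->s2 s0-c->s3 s1-a->s4 s1-b->s5 s1-c->s6 s2-a->s7 s2-b->s8 s2-c->s9 s3-a->s10 s3-b->s11 s3-c->s12 s4-a->s4 s4-b->s5 s4-c->s6 s5-a->s7 s5-b->s8 s5-c->s9 s6-a->s10 s6-b->s11 s6-c->s12 s7-a->s4 s7-b->s5 s7-c->s6 s8-a->s7 s8-b->s8 s8-c->s9 s9-a->s10 s9-b->s11 s9-c->s12 s10-a->s4 s10-b->s5 s10-c->s6 s11-a->s7 s11-b->s8 s11-c->s9 s12-a->s10 s12-b->s11 s12-c->s12

Because acceptance depends on a position counted from the end, the machine has to buffer the most recent 2 symbols. Make each state the string of the last up-to-2 symbols read; on input `x` shift the window left and append `x`. Accept when the buffered window has length 2 and begins with `b`.
13 states suffice.
          a    b    c  
>  s0     s1   s2   s3 
   s1     s4   s5   s6 
   s2     s7   s8   s9 
   s3    s10  s11  s12 
   s4     s4   s5   s6 
   s5     s7   s8   s9 
   s6    s10  s11  s12 
 * s7     s4   s5   s6 
 * s8     s7   s8   s9 
 * s9    s10  s11  s12 
   s10    s4   s5   s6 
   s11    s7   s8   s9 
   s12   s10  s11  s12 
(> = start, * = accepting)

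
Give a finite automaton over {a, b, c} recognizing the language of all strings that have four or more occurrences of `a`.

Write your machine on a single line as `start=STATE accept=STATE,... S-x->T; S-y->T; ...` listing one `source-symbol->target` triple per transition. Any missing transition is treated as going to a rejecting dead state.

start=s0; accept=s4,s5; s0-a->s1; s0-b->s0; s0-c->s0; s1-a->s2; s1-b->s1; s1-c->s1; s2-a->s3; s2-b->s2; s2-c->s2; s3-a->s4; s3-b->s3; s3-c->s3; s4-a->s5; s4-b->s4; s4-c->s4; s5-a->s5; s5-b->s5; s5-c->s5

Count `a`s, saturating at 5: states s0 through s4 mean 0 through 4 `a`s seen; s5 means more than 4. Each `a` increments (capped at s5); other symbols loop. Accept from {s4, s5}.
        a   b   c  
>  s0   s1  s0  s0 
   s1   s2  s1  s1 
   s2   s3  s2  s2 
   s3   s4  s3  s3 
 * s4   s5  s4  s4 
 * s5   s5  s5  s5 
(> = start, * = accepting)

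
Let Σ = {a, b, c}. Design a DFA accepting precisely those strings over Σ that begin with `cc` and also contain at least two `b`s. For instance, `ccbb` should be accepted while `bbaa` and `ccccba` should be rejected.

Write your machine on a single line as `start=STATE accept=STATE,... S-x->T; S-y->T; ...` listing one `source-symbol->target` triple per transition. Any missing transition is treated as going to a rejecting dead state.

Run two small machines in parallel and take their product. The first has 4 states tracking whether the input so far still matches the prefix `cc`; the second has 4 states tracking the count of `b`s, saturating at 3. A product state is a pair (one from each), accepting exactly when both do. Minimizing collapses redundant product states.
6 states suffice.
        a   b   c  
>  S0   S1  S1  S2 
   S1   S1  S1  S1 
   S2   S1  S1  S3 
   S3   S3  S4  S3 
   S4   S4  S5  S4 
 * S5   S5  S5  S5 
(> = start, * = accepting)

start=S0; accept=S5; S0-a->S1; S0-b->S1; S0-c->S2; S1-a->S1; S1-b->S1; S1-c->S1; S2-a->S1; S2-b->S1; S2-c->S3; S3-a->S3; S3-b->S4; S3-c->S3; S4-a->S4; S4-b->S5; S4-c->S4; S5-a->S5; S5-b->S5; S5-c->S5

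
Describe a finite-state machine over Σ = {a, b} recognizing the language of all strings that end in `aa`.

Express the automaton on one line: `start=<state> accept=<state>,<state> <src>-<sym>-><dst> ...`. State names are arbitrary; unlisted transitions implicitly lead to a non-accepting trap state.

start=q0 accept=q2 q0-a->q1 q0-b->q0 q1-a->q2 q1-b->q0 q2-a->q2 q2-b->q0

Let each state record the length of the longest suffix of the input read so far that is also a prefix of `aa`. q1 means the last symbol is `a`; q2 means the last 2 symbols are `aa`. Accept only at q2, where the string currently ends in `aa`.
3 states suffice.
        a   b  
>  q0   q1  q0 
   q1   q2  q0 
 * q2   q2  q0 
(> = start, * = accepting)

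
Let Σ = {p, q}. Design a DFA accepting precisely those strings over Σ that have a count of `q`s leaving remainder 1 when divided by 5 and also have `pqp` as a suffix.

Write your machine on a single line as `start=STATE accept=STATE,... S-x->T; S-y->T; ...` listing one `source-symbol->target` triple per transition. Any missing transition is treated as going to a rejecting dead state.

Handle the two conditions separately and then intersect. The first has 5 states tracking the count of `q`s modulo 5; the second has 4 states tracking how much of the suffix `pqp` has currently been matched. A product state is a pair (one from each), accepting exactly when both do.
A 20-state machine:
          p    q  
>  s0     s1   s2 
   s1     s1   s3 
   s2     s4   s5 
   s3     s6   s5 
   s4     s4   s7 
   s5     s8   s9 
 * s6     s4   s7 
   s7    s10   s9 
   s8     s8  s11 
   s9    s12  s13 
   s10    s8  s11 
   s11   s14  s13 
   s12   s12  s15 
   s13   s16   s0 
   s14   s12  s15 
   s15   s17   s0 
   s16   s16  s18 
   s17   s16  s18 
   s18   s19   s2 
   s19    s1   s3 
(> = start, * = accepting)

start=s0; accept=s6; s0-p->s1; s0-q->s2; s1-p->s1; s1-q->s3; s2-p->s4; s2-q->s5; s3-p->s6; s3-q->s5; s4-p->s4; s4-q->s7; s5-p->s8; s5-q->s9; s6-p->s4; s6-q->s7; s7-p->s10; s7-q->s9; s8-p->s8; s8-q->s11; s9-p->s12; s9-q->s13; s10-p->s8; s10-q->s11; s11-p->s14; s11-q->s13; s12-p->s12; s12-q->s15; s13-p->s16; s13-q->s0; s14-p->s12; s14-q->s15; s15-p->s17; s15-q->s0; s16-p->s16; s16-q->s18; s17-p->s16; s17-q->s18; s18-p->s19; s18-q->s2; s19-p->s1; s19-q->s3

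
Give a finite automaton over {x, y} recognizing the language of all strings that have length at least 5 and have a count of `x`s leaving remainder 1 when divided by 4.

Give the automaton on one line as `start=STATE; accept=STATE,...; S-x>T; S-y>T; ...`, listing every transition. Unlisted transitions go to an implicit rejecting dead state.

Handle the two conditions separately and then intersect. One (7 states) tracks the input length, saturating at 6; the other (4 states) tracks the count of `x`s modulo 4. Each combined state is a pair, one component from each; accept when both components accept.
       x  y 
>  A   B  C 
   B   D  E 
   C   E  F 
   D   G  H 
   E   H  I 
   F   I  J 
   G   K  L 
   H   L  M 
   I   M  N 
   J   N  K 
   K   O  P 
   L   P  Q 
   M   Q  R 
   N   R  O 
 * O   S  T 
   P   T  U 
   Q   U  V 
   R   V  S 
   S   V  S 
 * T   S  T 
   U   T  U 
   V   U  V 
(> = start, * = accepting)

start=A; accept=O,T; A-x>B; A-y>C; B-x>D; B-y>E; C-x>E; C-y>F; D-x>G; D-y>H; E-x>H; E-y>I; F-x>I; F-y>J; G-x>K; G-y>L; H-x>L; H-y>M; I-x>M; I-y>N; J-x>N; J-y>K; K-x>O; K-y>P; L-x>P; L-y>Q; M-x>Q; M-y>R; N-x>R; N-y>O; O-x>S; O-y>T; P-x>T; P-y>U; Q-x>U; Q-y>V; R-x>V; R-y>S; S-x>V; S-y>S; T-x>S; T-y>T; U-x>T; U-y>U; V-x>U; V-y>V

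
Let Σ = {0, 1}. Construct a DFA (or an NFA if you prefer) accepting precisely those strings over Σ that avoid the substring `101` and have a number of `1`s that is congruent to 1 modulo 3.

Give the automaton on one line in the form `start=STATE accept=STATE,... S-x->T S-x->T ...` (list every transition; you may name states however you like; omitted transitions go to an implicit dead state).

Run two small machines in parallel and take their product. One (4 states) tracks partial matches of the forbidden pattern `101`; the other (3 states) tracks the count of `1`s modulo 3. Each combined state is a pair, one component from each; accept when both components accept.
       0  1 
>  A   A  B 
 * B   C  D 
 * C   E  F 
   D   G  H 
 * E   E  D 
   F   F  I 
   G   J  I 
   H   K  B 
   I   I  L 
   J   J  H 
   K   A  L 
   L   L  F 
(> = start, * = accepting)

start=A accept=B,C,E A-0->A A-1->B B-0->C B-1->D C-0->E C-1->F D-0->G D-1->H E-0->E E-1->D F-0->F F-1->I G-0->J G-1->I H-0->K H-1->B I-0->I I-1->L J-0->J J-1->H K-0->A K-1->L L-0->L L-1->F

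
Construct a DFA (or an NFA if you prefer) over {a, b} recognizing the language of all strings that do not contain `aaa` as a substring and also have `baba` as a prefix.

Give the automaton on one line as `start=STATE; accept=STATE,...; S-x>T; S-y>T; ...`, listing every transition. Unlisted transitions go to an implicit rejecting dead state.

Handle the two conditions separately and then intersect. One (4 states) tracks partial matches of the forbidden pattern `aaa`; the other (6 states) tracks whether the input so far still matches the prefix `baba`. Each combined state is a pair, one component from each; accept when both components accept.
12 states suffice.
          a    b  
>  q0     q1   q2 
   q1     q3   q4 
   q2     q5   q4 
   q3     q6   q4 
   q4     q1   q4 
   q5     q3   q7 
   q6     q6   q6 
   q7     q8   q4 
 * q8     q9  q10 
 * q9    q11  q10 
 * q10    q8  q10 
   q11   q11  q11 
(> = start, * = accepting)

start=q0; accept=q8,q9,q10; q0-a>q1; q0-b>q2; q1-a>q3; q1-b>q4; q2-a>q5; q2-b>q4; q3-a>q6; q3-b>q4; q4-a>q1; q4-b>q4; q5-a>q3; q5-b>q7; q6-a>q6; q6-b>q6; q7-a>q8; q7-b>q4; q8-a>q9; q8-b>q10; q9-a>q11; q9-b>q10; q10-a>q8; q10-b>q10; q11-a>q11; q11-b>q11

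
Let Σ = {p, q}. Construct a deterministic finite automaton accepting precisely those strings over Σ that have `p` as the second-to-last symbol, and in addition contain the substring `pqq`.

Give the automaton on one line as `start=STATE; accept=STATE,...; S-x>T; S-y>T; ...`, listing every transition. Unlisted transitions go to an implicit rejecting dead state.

start=A; accept=J,K; A-p>B; A-q>C; B-p>D; B-q>E; C-p>F; C-q>G; D-p>D; D-q>E; E-p>F; E-q>H; F-p>D; F-q>E; G-p>F; G-q>G; H-p>I; H-q>H; I-p>J; I-q>K; J-p>J; J-q>K; K-p>I; K-q>H

Run two small machines in parallel and take their product. One (7 states) tracks the last 2 symbols read; the other (4 states) tracks whether and how much of `pqq` has been seen. Each combined state is a pair, one component from each; accept when both components accept.
11 states suffice.
       p  q 
>  A   B  C 
   B   D  E 
   C   F  G 
   D   D  E 
   E   F  H 
   F   D  E 
   G   F  G 
   H   I  H 
   I   J  K 
 * J   J  K 
 * K   I  H 
(> = start, * = accepting)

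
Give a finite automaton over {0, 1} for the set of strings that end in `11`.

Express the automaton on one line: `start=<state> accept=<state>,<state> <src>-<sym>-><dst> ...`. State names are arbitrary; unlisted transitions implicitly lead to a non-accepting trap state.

Remember how much of `11` the current input suffix matches. State A means no match yet; B means the last symbol is `1`; C means the last 2 symbols are `11`. Only C accepts. On a mismatch, fall back to the longest proper suffix that is still a prefix of `11`.
3 states suffice.
       0  1 
>  A   A  B 
   B   A  C 
 * C   A  C 
(> = start, * = accepting)

start=A accept=C A-0->A A-1->B B-0->A B-1->C C-0->A C-1->C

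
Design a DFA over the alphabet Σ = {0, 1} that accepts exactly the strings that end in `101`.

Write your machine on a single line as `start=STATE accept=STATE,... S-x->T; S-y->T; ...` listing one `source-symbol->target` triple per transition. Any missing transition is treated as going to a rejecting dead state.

Let each state record the length of the longest suffix of the input read so far that is also a prefix of `101`. B means the last symbol is `1`; C means the last 2 symbols are `10`; D means the last 3 symbols are `101`. Accept only at D, where the string currently ends in `101`.
4 states suffice.
       0  1 
>  A   A  B 
   B   C  B 
   C   A  D 
 * D   C  B 
(> = start, * = accepting)

start=A; accept=D; A-0->A; A-1->B; B-0->C; B-1->B; C-0->A; C-1->D; D-0->C; D-1->B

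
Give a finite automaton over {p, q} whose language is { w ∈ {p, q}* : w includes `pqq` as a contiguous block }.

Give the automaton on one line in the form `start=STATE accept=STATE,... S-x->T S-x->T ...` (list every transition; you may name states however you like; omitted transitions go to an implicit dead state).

start=A accept=D A-p->B A-q->A B-p->B B-q->C C-p->B C-q->D D-p->D D-q->D

Track how much of `pqq` has been matched so far: state A is no progress, D is the absorbing accept state reached once `pqq` has occurred. Intermediate states record partial matches; on a mismatch, fall back to the longest reusable overlap.
A 4-state machine:
       p  q 
>  A   B  A 
   B   B  C 
   C   B  D 
 * D   D  D 
(> = start, * = accepting)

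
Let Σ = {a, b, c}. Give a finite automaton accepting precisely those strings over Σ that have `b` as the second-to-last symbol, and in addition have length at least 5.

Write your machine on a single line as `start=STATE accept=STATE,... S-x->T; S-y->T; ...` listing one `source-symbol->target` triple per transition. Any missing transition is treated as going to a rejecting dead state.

Build one automaton per condition and run them in lockstep. One (13 states) tracks the last 2 symbols read; the other (7 states) tracks the input length, saturating at 6. Each combined state is a pair, one component from each; accept when both components accept. Equivalent product states are then merged.
        a   b   c  
>  S0   S1  S1  S1 
   S1   S2  S2  S2 
   S2   S3  S3  S3 
   S3   S3  S4  S3 
   S4   S5  S6  S5 
 * S5   S3  S4  S3 
 * S6   S5  S6  S5 
(> = start, * = accepting)

start=S0; accept=S5,S6; S0-a->S1; S0-b->S1; S0-c->S1; S1-a->S2; S1-b->S2; S1-c->S2; S2-a->S3; S2-b->S3; S2-c->S3; S3-a->S3; S3-b->S4; S3-c->S3; S4-a->S5; S4-b->S6; S4-c->S5; S5-a->S3; S5-b->S4; S5-c->S3; S6-a->S5; S6-b->S6; S6-c->S5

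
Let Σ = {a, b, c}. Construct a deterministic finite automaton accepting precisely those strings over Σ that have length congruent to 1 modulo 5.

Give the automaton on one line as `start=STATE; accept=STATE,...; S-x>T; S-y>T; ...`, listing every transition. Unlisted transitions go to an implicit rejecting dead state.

Count input length modulo 5: every symbol advances one step around the cycle q0 → q1 → q2 → q3 → q4 → q0. Accept at q1.
With 5 states:
        a   b   c  
>  q0   q1  q1  q1 
 * q1   q2  q2  q2 
   q2   q3  q3  q3 
   q3   q4  q4  q4 
   q4   q0  q0  q0 
(> = start, * = accepting)

start=q0; accept=q1; q0-a>q1; q0-b>q1; q0-c>q1; q1-a>q2; q1-b>q2; q1-c>q2; q2-a>q3; q2-b>q3; q2-c>q3; q3-a>q4; q3-b>q4; q3-c>q4; q4-a>q0; q4-b>q0; q4-c>q0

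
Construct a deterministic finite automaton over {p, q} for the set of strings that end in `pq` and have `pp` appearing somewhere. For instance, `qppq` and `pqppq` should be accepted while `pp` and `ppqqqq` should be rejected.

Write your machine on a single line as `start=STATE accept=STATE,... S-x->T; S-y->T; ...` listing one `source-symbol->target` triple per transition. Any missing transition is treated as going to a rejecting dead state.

Build one automaton per condition and run them in lockstep. The first has 3 states tracking how much of the suffix `pq` has currently been matched; the second has 3 states tracking whether and how much of `pp` has been seen. A product state is a pair (one from each), accepting exactly when both do. Minimizing collapses redundant product states.
With 5 states:
        p   q  
>  S0   S1  S0 
   S1   S2  S0 
   S2   S2  S3 
 * S3   S2  S4 
   S4   S2  S4 
(> = start, * = accepting)

start=S0; accept=S3; S0-p->S1; S0-q->S0; S1-p->S2; S1-q->S0; S2-p->S2; S2-q->S3; S3-p->S2; S3-q->S4; S4-p->S2; S4-q->S4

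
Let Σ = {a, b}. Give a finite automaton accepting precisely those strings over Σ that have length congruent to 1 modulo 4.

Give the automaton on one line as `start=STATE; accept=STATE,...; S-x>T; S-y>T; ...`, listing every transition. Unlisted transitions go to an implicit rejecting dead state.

Only the length mod 4 matters, so use a 4-cycle: from any state, every input symbol moves to the next state, wrapping q3 back to q0. Mark q1 accepting.
With 4 states:
        a   b  
>  q0   q1  q1 
 * q1   q2  q2 
   q2   q3  q3 
   q3   q0  q0 
(> = start, * = accepting)

start=q0; accept=q1; q0-a>q1; q0-b>q1; q1-a>q2; q1-b>q2; q2-a>q3; q2-b>q3; q3-a>q0; q3-b>q0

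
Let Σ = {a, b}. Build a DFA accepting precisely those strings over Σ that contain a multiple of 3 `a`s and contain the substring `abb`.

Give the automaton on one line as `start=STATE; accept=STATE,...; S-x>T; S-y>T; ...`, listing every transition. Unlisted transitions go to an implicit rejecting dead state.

start=q0; accept=q9; q0-a>q1; q0-b>q0; q1-a>q2; q1-b>q3; q2-a>q4; q2-b>q5; q3-a>q2; q3-b>q6; q4-a>q1; q4-b>q7; q5-a>q4; q5-b>q8; q6-a>q8; q6-b>q6; q7-a>q1; q7-b>q9; q8-a>q9; q8-b>q8; q9-a>q6; q9-b>q9

Run two small machines in parallel and take their product. One (3 states) tracks the count of `a`s modulo 3; the other (4 states) tracks whether and how much of `abb` has been seen. Each combined state is a pair, one component from each; accept when both components accept.
A 10-state machine:
        a   b  
>  q0   q1  q0 
   q1   q2  q3 
   q2   q4  q5 
   q3   q2  q6 
   q4   q1  q7 
   q5   q4  q8 
   q6   q8  q6 
   q7   q1  q9 
   q8   q9  q8 
 * q9   q6  q9 
(> = start, * = accepting)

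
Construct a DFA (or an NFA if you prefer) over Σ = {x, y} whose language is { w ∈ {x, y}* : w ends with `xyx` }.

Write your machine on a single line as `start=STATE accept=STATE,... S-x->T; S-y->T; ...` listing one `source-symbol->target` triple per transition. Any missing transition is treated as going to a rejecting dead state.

Remember how much of `xyx` the current input suffix matches. State S0 means no match yet; S1 means the last symbol is `x`; S2 means the last 2 symbols are `xy`; S3 means the last 3 symbols are `xyx`. Only S3 accepts. On a mismatch, fall back to the longest proper suffix that is still a prefix of `xyx`.
4 states suffice.
        x   y  
>  S0   S1  S0 
   S1   S1  S2 
   S2   S3  S0 
 * S3   S1  S2 
(> = start, * = accepting)

start=S0; accept=S3; S0-x->S1; S0-y->S0; S1-x->S1; S1-y->S2; S2-x->S3; S2-y->S0; S3-x->S1; S3-y->S2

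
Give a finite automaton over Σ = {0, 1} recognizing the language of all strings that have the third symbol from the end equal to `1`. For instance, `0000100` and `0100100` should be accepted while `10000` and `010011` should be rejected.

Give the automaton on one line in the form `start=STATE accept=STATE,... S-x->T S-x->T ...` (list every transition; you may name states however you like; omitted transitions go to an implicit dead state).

A DFA must remember the last 3 symbols (since which symbol is third-to-last isn't known until the input ends). Use one state per possible window of the last ≤3 symbols; accept from those whose window starts with `1`.
15 states suffice.
          0    1  
>  q0     q1   q2 
   q1     q3   q4 
   q2     q5   q6 
   q3     q7   q8 
   q4     q9  q10 
   q5    q11  q12 
   q6    q13  q14 
   q7     q7   q8 
   q8     q9  q10 
   q9    q11  q12 
   q10   q13  q14 
 * q11    q7   q8 
 * q12    q9  q10 
 * q13   q11  q12 
 * q14   q13  q14 
(> = start, * = accepting)

start=q0 accept=q11,q12,q13,q14 q0-0->q1 q0-1->q2 q1-0->q3 q1-1->q4 q2-0->q5 q2-1->q6 q3-0->q7 q3-1->q8 q4-0->q9 q4-1->q10 q5-0->q11 q5-1->q12 q6-0->q13 q6-1->q14 q7-0->q7 q7-1->q8 q8-0->q9 q8-1->q10 q9-0->q11 q9-1->q12 q10-0->q13 q10-1->q14 q11-0->q7 q11-1->q8 q12-0->q9 q12-1->q10 q13-0->q11 q13-1->q12 q14-0->q13 q14-1->q14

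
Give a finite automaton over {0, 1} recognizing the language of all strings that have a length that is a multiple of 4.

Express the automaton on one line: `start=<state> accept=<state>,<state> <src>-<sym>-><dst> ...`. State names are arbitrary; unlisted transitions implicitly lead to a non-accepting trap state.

start=S0 accept=S0 S0-0->S1 S0-1->S1 S1-0->S2 S1-1->S2 S2-0->S3 S2-1->S3 S3-0->S0 S3-1->S0

Count input length modulo 4: every symbol advances one step around the cycle S0 → S1 → S2 → S3 → S0. Accept at S0.
With 4 states:
        0   1  
>* S0   S1  S1 
   S1   S2  S2 
   S2   S3  S3 
   S3   S0  S0 
(> = start, * = accepting)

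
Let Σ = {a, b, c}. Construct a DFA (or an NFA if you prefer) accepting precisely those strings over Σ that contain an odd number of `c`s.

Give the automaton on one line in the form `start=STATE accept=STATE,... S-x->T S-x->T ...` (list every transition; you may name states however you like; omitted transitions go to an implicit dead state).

start=q0 accept=q1 q0-a->q0 q0-b->q0 q0-c->q1 q1-a->q1 q1-b->q1 q1-c->q0

The only thing that matters is how many `c`s have appeared, reduced mod 2. Use one state per residue: q0 for 0, …, q1 for 1. Reading `c` moves to the next residue; anything else stays put. q1 is accepting.
        a   b   c  
>  q0   q0  q0  q1 
 * q1   q1  q1  q0 
(> = start, * = accepting)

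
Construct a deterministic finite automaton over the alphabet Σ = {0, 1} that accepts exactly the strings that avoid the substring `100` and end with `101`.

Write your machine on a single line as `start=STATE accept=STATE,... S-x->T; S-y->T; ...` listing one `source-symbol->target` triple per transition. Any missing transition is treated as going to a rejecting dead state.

start=q0; accept=q4; q0-0->q0; q0-1->q1; q1-0->q2; q1-1->q1; q2-0->q3; q2-1->q4; q3-0->q3; q3-1->q5; q4-0->q2; q4-1->q1; q5-0->q6; q5-1->q5; q6-0->q3; q6-1->q7; q7-0->q6; q7-1->q5

Build one automaton per condition and run them in lockstep. One (4 states) tracks partial matches of the forbidden pattern `100`; the other (4 states) tracks how much of the suffix `101` has currently been matched. Each combined state is a pair, one component from each; accept when both components accept.
8 states suffice.
        0   1  
>  q0   q0  q1 
   q1   q2  q1 
   q2   q3  q4 
   q3   q3  q5 
 * q4   q2  q1 
   q5   q6  q5 
   q6   q3  q7 
   q7   q6  q5 
(> = start, * = accepting)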